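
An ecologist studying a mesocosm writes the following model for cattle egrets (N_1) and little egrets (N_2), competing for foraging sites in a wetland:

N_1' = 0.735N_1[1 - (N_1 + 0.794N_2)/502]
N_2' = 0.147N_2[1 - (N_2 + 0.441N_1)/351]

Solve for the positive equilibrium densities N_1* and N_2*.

N_1* ≈ 344, N_2* ≈ 199

Setting both brackets to zero gives the nullclines N_1 + 0.794N_2 = 502 and 0.441N_1 + N_2 = 351.
Substituting N_2 = 351 - 0.441N_1 into the first: N_1(1 - 0.794·0.441) = 502 - 0.794·351.
So N_1* = 223/0.65 = 344, and then N_2* = 351 - 0.441·344 = 199.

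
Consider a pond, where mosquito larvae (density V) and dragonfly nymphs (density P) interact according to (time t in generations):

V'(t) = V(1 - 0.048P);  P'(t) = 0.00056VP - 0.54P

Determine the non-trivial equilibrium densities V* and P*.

V* ≈ 964, P* ≈ 20.8

Set dP/dt = 0 with P > 0: 0.00056V - 0.54 = 0, so V* = 0.54/0.00056 = 964.
Set dV/dt = 0 with V > 0: 1 - 0.048P = 0, so P* = 1/0.048 = 20.8.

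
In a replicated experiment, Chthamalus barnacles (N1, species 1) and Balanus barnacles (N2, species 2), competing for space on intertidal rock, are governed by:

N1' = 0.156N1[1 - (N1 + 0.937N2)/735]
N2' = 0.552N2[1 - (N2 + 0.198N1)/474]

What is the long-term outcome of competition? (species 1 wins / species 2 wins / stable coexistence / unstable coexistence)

Compare the nullcline intercepts: K1/α12 = 735/0.937 = 784 > K2 = 474; K2/α21 = 474/0.198 = 2390 > K1 = 735.
Since both inequalities hold, each species can invade when rare, so the interior equilibrium is stable.

stable coexistence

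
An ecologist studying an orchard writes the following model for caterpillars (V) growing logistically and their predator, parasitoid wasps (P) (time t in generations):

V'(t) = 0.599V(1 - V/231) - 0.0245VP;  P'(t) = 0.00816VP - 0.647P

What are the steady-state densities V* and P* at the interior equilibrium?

From dP/dt = 0 with P > 0: 0.00816V* = 0.647, so V* = 79.3.
Substitute into dV/dt = 0: 0.599(1 - 79.3/231) = 0.0245P*.
The bracket is 0.657, giving P* = 0.393/0.0245 = 16.1.

V* ≈ 79.3, P* ≈ 16.1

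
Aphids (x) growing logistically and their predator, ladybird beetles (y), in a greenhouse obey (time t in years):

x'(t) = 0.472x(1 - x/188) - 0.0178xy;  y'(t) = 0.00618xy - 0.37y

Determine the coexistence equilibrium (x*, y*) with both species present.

x* ≈ 59.9, y* ≈ 18.1

From dy/dt = 0 with y > 0: 0.00618x* = 0.37, so x* = 59.9.
Substitute into dx/dt = 0: 0.472(1 - 59.9/188) = 0.0178y*.
The bracket is 0.682, giving y* = 0.322/0.0178 = 18.1.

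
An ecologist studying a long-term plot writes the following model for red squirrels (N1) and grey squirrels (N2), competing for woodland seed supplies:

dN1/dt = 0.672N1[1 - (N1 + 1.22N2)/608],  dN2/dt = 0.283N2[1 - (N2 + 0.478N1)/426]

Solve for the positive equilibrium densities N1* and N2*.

Setting both brackets to zero gives the nullclines N1 + 1.22N2 = 608 and 0.478N1 + N2 = 426.
Substituting N2 = 426 - 0.478N1 into the first: N1(1 - 1.22·0.478) = 608 - 1.22·426.
So N1* = 88.3/0.417 = 212, and then N2* = 426 - 0.478·212 = 325.

N1* ≈ 212, N2* ≈ 325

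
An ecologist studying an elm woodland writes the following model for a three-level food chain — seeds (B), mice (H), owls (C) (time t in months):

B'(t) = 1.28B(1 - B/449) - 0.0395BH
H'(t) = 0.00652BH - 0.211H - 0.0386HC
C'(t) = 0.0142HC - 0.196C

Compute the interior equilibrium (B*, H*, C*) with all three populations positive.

From dC/dt = 0: 0.0142H* = 0.196, so H* = 13.8.
From dB/dt = 0: 1.28(1 - B*/449) = 0.0395·13.8, giving B* = 449·(1 - 0.426) = 258.
From dH/dt = 0: 0.00652·258 - 0.211 = 0.0386C*, so C* = 1.47/0.0386 = 38.1.

B* ≈ 258, H* ≈ 13.8, C* ≈ 38.1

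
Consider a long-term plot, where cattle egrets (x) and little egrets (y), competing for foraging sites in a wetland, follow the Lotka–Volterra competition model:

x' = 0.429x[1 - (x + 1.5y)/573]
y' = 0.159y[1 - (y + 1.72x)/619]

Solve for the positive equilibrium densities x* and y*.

Setting both brackets to zero gives the nullclines x + 1.5y = 573 and 1.72x + y = 619.
Substituting y = 619 - 1.72x into the first: x(1 - 1.5·1.72) = 573 - 1.5·619.
So x* = -356/-1.58 = 225, and then y* = 619 - 1.72·225 = 232.

x* ≈ 225, y* ≈ 232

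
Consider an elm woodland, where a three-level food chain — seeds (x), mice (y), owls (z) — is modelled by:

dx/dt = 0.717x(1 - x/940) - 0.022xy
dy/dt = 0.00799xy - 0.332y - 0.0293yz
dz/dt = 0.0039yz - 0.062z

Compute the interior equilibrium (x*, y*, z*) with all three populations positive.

x* ≈ 481, y* ≈ 15.9, z* ≈ 120

From dz/dt = 0: 0.0039y* = 0.062, so y* = 15.9.
From dx/dt = 0: 0.717(1 - x*/940) = 0.022·15.9, giving x* = 940·(1 - 0.488) = 481.
From dy/dt = 0: 0.00799·481 - 0.332 = 0.0293z*, so z* = 3.52/0.0293 = 120.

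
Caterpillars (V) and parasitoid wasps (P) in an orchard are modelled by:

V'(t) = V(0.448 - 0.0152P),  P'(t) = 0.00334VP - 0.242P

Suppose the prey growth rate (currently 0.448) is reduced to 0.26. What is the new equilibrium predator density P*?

At the interior fixed point, setting dV/dt = 0 with V > 0 fixes P* = (prey growth rate)/(VP coefficient) — independent of the other coefficients.
With the change, P* = 0.26/0.0152 = 17.1; it falls from 29.5.

P* ≈ 17.1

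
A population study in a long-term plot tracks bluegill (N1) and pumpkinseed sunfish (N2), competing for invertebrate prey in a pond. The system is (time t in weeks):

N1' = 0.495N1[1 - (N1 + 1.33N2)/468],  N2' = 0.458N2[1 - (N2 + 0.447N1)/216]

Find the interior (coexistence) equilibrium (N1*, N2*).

N1* ≈ 446, N2* ≈ 16.8

Setting both brackets to zero gives the nullclines N1 + 1.33N2 = 468 and 0.447N1 + N2 = 216.
Substituting N2 = 216 - 0.447N1 into the first: N1(1 - 1.33·0.447) = 468 - 1.33·216.
So N1* = 181/0.405 = 446, and then N2* = 216 - 0.447·446 = 16.8.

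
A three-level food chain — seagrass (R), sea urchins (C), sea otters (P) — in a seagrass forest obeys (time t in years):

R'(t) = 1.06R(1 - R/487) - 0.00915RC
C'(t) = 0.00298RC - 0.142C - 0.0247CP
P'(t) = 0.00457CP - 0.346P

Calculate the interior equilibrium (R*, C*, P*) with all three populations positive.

From dP/dt = 0: 0.00457C* = 0.346, so C* = 75.7.
From dR/dt = 0: 1.06(1 - R*/487) = 0.00915·75.7, giving R* = 487·(1 - 0.654) = 169.
From dC/dt = 0: 0.00298·169 - 0.142 = 0.0247P*, so P* = 0.361/0.0247 = 14.6.

R* ≈ 169, C* ≈ 75.7, P* ≈ 14.6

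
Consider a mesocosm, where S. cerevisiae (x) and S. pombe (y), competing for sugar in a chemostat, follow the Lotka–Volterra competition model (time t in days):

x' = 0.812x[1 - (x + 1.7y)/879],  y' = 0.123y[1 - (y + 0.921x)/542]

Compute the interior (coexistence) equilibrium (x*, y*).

Setting both brackets to zero gives the nullclines x + 1.7y = 879 and 0.921x + y = 542.
Substituting y = 542 - 0.921x into the first: x(1 - 1.7·0.921) = 879 - 1.7·542.
So x* = -42.4/-0.566 = 75, and then y* = 542 - 0.921·75 = 473.

x* ≈ 75, y* ≈ 473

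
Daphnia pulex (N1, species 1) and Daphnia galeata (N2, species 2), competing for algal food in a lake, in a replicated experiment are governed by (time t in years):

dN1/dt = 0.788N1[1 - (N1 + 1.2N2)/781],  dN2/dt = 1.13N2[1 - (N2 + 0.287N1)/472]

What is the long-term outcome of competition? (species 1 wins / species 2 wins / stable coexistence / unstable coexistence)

stable coexistence

Compare the nullcline intercepts: K1/α12 = 781/1.2 = 651 > K2 = 472; K2/α21 = 472/0.287 = 1640 > K1 = 781.
Since both inequalities hold, each species can invade when rare, so the interior equilibrium is stable.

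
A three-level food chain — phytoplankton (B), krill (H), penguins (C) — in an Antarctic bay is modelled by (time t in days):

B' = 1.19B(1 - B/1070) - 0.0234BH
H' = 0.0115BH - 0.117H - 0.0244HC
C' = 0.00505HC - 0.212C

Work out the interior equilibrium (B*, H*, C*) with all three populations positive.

B* ≈ 187, H* ≈ 42, C* ≈ 83.2

From dC/dt = 0: 0.00505H* = 0.212, so H* = 42.
From dB/dt = 0: 1.19(1 - B*/1070) = 0.0234·42, giving B* = 1070·(1 - 0.825) = 187.
From dH/dt = 0: 0.0115·187 - 0.117 = 0.0244C*, so C* = 2.03/0.0244 = 83.2.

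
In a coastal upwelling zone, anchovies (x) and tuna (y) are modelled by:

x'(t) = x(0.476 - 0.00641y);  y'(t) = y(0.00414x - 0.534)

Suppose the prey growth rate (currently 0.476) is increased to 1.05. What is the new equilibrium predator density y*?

y* ≈ 164

At the interior fixed point, setting dx/dt = 0 with x > 0 fixes y* = (prey growth rate)/(xy coefficient) — independent of the other coefficients.
With the change, y* = 1.05/0.00641 = 164; it rises from 74.3.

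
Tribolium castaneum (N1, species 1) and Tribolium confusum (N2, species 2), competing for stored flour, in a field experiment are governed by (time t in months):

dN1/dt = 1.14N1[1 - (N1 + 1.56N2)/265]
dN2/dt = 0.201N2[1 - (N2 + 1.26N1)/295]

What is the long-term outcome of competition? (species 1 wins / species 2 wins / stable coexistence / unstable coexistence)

unstable coexistence (outcome depends on initial conditions)

Compare the nullcline intercepts: K1/α12 = 265/1.56 = 170 < K2 = 295; K2/α21 = 295/1.26 = 234 < K1 = 265.
Since both are reversed, neither can invade when rare; the interior point is a saddle.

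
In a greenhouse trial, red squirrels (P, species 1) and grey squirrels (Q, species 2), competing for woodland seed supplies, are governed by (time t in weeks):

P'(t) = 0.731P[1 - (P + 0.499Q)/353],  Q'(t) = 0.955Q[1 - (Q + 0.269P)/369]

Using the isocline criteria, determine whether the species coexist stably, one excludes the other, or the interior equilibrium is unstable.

stable coexistence

Compare the nullcline intercepts: K1/α12 = 353/0.499 = 707 > K2 = 369; K2/α21 = 369/0.269 = 1370 > K1 = 353.
Since both inequalities hold, each species can invade when rare, so the interior equilibrium is stable.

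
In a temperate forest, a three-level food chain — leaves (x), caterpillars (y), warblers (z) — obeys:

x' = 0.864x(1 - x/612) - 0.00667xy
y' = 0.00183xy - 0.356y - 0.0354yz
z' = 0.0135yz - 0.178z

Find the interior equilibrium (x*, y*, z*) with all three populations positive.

From dz/dt = 0: 0.0135y* = 0.178, so y* = 13.2.
From dx/dt = 0: 0.864(1 - x*/612) = 0.00667·13.2, giving x* = 612·(1 - 0.102) = 550.
From dy/dt = 0: 0.00183·550 - 0.356 = 0.0354z*, so z* = 0.65/0.0354 = 18.4.

x* ≈ 550, y* ≈ 13.2, z* ≈ 18.4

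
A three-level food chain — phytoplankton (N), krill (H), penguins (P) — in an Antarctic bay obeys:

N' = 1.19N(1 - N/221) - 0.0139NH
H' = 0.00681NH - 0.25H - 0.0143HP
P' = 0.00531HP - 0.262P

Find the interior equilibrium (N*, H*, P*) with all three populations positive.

From dP/dt = 0: 0.00531H* = 0.262, so H* = 49.3.
From dN/dt = 0: 1.19(1 - N*/221) = 0.0139·49.3, giving N* = 221·(1 - 0.576) = 93.6.
From dH/dt = 0: 0.00681·93.6 - 0.25 = 0.0143P*, so P* = 0.388/0.0143 = 27.1.

N* ≈ 93.6, H* ≈ 49.3, P* ≈ 27.1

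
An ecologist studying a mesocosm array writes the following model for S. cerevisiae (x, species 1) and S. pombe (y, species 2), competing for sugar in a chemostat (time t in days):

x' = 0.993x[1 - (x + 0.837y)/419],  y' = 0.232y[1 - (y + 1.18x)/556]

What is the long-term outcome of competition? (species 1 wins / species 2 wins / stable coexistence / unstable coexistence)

Compare the nullcline intercepts: K1/α12 = 419/0.837 = 501 < K2 = 556; K2/α21 = 556/1.18 = 471 > K1 = 419.
Since the inequalities point opposite ways, species 2 can invade but species 1 cannot.

species 2 excludes species 1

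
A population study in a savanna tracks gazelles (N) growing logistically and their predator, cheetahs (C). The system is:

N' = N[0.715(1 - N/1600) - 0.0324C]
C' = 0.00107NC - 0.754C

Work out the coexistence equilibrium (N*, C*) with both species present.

N* ≈ 705, C* ≈ 12.3

From dC/dt = 0 with C > 0: 0.00107N* = 0.754, so N* = 705.
Substitute into dN/dt = 0: 0.715(1 - 705/1600) = 0.0324C*.
The bracket is 0.56, giving C* = 0.4/0.0324 = 12.3.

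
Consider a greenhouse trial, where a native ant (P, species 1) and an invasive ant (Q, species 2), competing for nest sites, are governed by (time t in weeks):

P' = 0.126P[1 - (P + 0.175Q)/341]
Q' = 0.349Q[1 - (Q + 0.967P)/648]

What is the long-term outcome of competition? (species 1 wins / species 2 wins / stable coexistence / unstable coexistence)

Compare the nullcline intercepts: K1/α12 = 341/0.175 = 1950 > K2 = 648; K2/α21 = 648/0.967 = 670 > K1 = 341.
Since both inequalities hold, each species can invade when rare, so the interior equilibrium is stable.

stable coexistence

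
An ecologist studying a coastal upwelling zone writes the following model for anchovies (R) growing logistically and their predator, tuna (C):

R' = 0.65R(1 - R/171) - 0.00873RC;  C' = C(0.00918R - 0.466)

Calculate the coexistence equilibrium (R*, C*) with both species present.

R* ≈ 50.8, C* ≈ 52.4

From dC/dt = 0 with C > 0: 0.00918R* = 0.466, so R* = 50.8.
Substitute into dR/dt = 0: 0.65(1 - 50.8/171) = 0.00873C*.
The bracket is 0.703, giving C* = 0.457/0.00873 = 52.4.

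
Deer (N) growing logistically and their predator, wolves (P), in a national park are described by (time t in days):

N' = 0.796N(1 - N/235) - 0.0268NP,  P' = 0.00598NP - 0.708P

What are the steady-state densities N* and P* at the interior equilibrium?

N* ≈ 118, P* ≈ 14.7

From dP/dt = 0 with P > 0: 0.00598N* = 0.708, so N* = 118.
Substitute into dN/dt = 0: 0.796(1 - 118/235) = 0.0268P*.
The bracket is 0.496, giving P* = 0.395/0.0268 = 14.7.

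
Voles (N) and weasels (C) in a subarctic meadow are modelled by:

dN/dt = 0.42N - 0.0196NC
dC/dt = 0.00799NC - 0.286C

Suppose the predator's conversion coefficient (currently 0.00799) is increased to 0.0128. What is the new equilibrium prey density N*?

At the interior fixed point, setting dC/dt = 0 with C > 0 fixes N* = (predator death rate)/(NC coefficient) — independent of the other coefficients.
With the change, N* = 0.286/0.0128 = 22.3; it falls from 35.8.

N* ≈ 22.3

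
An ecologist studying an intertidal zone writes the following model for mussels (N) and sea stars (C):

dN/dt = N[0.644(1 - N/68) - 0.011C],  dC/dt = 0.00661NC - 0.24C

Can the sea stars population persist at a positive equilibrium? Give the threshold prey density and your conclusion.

Threshold N = 36.3; K > 36.3, so yes, the predator persists.

The predator equation gives dC/dt > 0 only when N > 0.24/0.00661 = 36.3.
Without the predator, N → K = 68. Since 68 > 36.3, the predator can invade and persist.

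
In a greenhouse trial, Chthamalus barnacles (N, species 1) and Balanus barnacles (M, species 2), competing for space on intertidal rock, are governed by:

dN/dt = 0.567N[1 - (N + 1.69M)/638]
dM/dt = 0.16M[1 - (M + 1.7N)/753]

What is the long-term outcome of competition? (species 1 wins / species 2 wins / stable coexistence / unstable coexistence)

unstable coexistence (outcome depends on initial conditions)

Compare the nullcline intercepts: K1/α12 = 638/1.69 = 378 < K2 = 753; K2/α21 = 753/1.7 = 443 < K1 = 638.
Since both are reversed, neither can invade when rare; the interior point is a saddle.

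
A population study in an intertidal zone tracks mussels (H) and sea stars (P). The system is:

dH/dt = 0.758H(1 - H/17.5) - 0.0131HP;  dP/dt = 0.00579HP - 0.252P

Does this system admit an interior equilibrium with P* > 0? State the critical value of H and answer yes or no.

Threshold H = 43.5; K < 43.5, so no, the predator goes extinct.

The predator equation gives dP/dt > 0 only when H > 0.252/0.00579 = 43.5.
Without the predator, H → K = 17.5. Since 17.5 < 43.5, the predator cannot invade.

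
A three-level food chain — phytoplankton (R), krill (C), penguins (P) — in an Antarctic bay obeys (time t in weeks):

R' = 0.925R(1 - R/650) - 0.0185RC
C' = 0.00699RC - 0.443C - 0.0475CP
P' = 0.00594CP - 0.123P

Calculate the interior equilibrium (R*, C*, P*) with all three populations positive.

R* ≈ 381, C* ≈ 20.7, P* ≈ 46.7

From dP/dt = 0: 0.00594C* = 0.123, so C* = 20.7.
From dR/dt = 0: 0.925(1 - R*/650) = 0.0185·20.7, giving R* = 650·(1 - 0.414) = 381.
From dC/dt = 0: 0.00699·381 - 0.443 = 0.0475P*, so P* = 2.22/0.0475 = 46.7.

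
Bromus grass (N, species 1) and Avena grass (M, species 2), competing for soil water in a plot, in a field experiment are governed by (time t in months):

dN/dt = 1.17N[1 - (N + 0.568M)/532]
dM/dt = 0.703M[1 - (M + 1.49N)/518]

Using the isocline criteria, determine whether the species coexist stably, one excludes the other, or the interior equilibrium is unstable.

species 1 excludes species 2

Compare the nullcline intercepts: K1/α12 = 532/0.568 = 937 > K2 = 518; K2/α21 = 518/1.49 = 348 < K1 = 532.
Since the inequalities point opposite ways, species 1 can invade but species 2 cannot.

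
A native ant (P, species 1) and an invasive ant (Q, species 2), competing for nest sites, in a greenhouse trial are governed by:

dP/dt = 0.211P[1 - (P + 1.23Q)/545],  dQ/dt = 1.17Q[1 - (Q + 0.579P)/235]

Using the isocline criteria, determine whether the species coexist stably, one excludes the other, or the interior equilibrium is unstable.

species 1 excludes species 2

Compare the nullcline intercepts: K1/α12 = 545/1.23 = 443 > K2 = 235; K2/α21 = 235/0.579 = 406 < K1 = 545.
Since the inequalities point opposite ways, species 1 can invade but species 2 cannot.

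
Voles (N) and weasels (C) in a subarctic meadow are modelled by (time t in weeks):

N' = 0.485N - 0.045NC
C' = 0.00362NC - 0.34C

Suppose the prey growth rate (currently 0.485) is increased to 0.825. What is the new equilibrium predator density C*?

At the interior fixed point, setting dN/dt = 0 with N > 0 fixes C* = (prey growth rate)/(NC coefficient) — independent of the other coefficients.
With the change, C* = 0.825/0.045 = 18.3; it rises from 10.8.

C* ≈ 18.3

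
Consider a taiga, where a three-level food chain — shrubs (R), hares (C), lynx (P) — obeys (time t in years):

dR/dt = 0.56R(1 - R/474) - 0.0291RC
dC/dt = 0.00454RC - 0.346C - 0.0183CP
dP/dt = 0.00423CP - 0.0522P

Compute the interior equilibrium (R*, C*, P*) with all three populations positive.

R* ≈ 170, C* ≈ 12.3, P* ≈ 23.3

From dP/dt = 0: 0.00423C* = 0.0522, so C* = 12.3.
From dR/dt = 0: 0.56(1 - R*/474) = 0.0291·12.3, giving R* = 474·(1 - 0.641) = 170.
From dC/dt = 0: 0.00454·170 - 0.346 = 0.0183P*, so P* = 0.426/0.0183 = 23.3.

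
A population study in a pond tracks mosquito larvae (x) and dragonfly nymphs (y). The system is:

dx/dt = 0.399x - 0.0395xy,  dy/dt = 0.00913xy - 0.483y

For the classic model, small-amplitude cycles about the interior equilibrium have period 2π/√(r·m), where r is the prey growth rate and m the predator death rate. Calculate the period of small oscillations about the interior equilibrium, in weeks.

T ≈ 14.3 weeks

Here r = 0.399 and m = 0.483, so r·m = 0.193.
ω = √0.193 = 0.439 per week, hence T = 2π/ω ≈ 14.3 weeks.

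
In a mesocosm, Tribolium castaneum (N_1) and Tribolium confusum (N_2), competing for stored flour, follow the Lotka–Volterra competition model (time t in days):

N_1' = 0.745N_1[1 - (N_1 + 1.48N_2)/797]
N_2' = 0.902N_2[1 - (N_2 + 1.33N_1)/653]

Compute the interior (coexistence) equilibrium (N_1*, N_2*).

N_1* ≈ 175, N_2* ≈ 420

Setting both brackets to zero gives the nullclines N_1 + 1.48N_2 = 797 and 1.33N_1 + N_2 = 653.
Substituting N_2 = 653 - 1.33N_1 into the first: N_1(1 - 1.48·1.33) = 797 - 1.48·653.
So N_1* = -169/-0.968 = 175, and then N_2* = 653 - 1.33·175 = 420.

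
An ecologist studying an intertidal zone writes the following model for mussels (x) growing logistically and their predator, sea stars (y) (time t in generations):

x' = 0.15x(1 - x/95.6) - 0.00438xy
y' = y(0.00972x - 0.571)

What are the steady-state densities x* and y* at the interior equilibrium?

x* ≈ 58.7, y* ≈ 13.2

From dy/dt = 0 with y > 0: 0.00972x* = 0.571, so x* = 58.7.
Substitute into dx/dt = 0: 0.15(1 - 58.7/95.6) = 0.00438y*.
The bracket is 0.386, giving y* = 0.0578/0.00438 = 13.2.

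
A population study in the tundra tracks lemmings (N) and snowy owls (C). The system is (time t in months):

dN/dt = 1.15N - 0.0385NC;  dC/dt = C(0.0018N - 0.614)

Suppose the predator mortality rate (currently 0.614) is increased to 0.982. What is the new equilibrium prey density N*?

N* ≈ 546

At the interior fixed point, setting dC/dt = 0 with C > 0 fixes N* = (predator death rate)/(NC coefficient) — independent of the other coefficients.
With the change, N* = 0.982/0.0018 = 546; it rises from 341.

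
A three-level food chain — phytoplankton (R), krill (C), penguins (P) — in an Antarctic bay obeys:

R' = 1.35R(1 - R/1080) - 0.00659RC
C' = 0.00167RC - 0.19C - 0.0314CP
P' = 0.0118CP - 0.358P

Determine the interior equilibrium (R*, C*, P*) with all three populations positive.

From dP/dt = 0: 0.0118C* = 0.358, so C* = 30.3.
From dR/dt = 0: 1.35(1 - R*/1080) = 0.00659·30.3, giving R* = 1080·(1 - 0.148) = 920.
From dC/dt = 0: 0.00167·920 - 0.19 = 0.0314P*, so P* = 1.35/0.0314 = 42.9.

R* ≈ 920, C* ≈ 30.3, P* ≈ 42.9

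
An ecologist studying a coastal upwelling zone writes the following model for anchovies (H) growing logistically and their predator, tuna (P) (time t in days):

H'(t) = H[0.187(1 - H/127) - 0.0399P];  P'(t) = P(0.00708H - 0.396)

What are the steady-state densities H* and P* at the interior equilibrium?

From dP/dt = 0 with P > 0: 0.00708H* = 0.396, so H* = 55.9.
Substitute into dH/dt = 0: 0.187(1 - 55.9/127) = 0.0399P*.
The bracket is 0.56, giving P* = 0.105/0.0399 = 2.62.

H* ≈ 55.9, P* ≈ 2.62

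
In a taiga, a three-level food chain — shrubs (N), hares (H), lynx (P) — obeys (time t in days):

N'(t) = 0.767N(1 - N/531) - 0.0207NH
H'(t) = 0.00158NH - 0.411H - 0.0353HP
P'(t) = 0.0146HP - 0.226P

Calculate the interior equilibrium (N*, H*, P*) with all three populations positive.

From dP/dt = 0: 0.0146H* = 0.226, so H* = 15.5.
From dN/dt = 0: 0.767(1 - N*/531) = 0.0207·15.5, giving N* = 531·(1 - 0.418) = 309.
From dH/dt = 0: 0.00158·309 - 0.411 = 0.0353P*, so P* = 0.0775/0.0353 = 2.2.

N* ≈ 309, H* ≈ 15.5, P* ≈ 2.2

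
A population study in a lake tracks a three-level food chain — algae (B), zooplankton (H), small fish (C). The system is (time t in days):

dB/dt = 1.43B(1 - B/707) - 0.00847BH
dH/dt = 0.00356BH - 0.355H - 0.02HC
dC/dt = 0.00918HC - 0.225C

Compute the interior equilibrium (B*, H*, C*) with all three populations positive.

From dC/dt = 0: 0.00918H* = 0.225, so H* = 24.5.
From dB/dt = 0: 1.43(1 - B*/707) = 0.00847·24.5, giving B* = 707·(1 - 0.145) = 604.
From dH/dt = 0: 0.00356·604 - 0.355 = 0.02C*, so C* = 1.8/0.02 = 89.8.

B* ≈ 604, H* ≈ 24.5, C* ≈ 89.8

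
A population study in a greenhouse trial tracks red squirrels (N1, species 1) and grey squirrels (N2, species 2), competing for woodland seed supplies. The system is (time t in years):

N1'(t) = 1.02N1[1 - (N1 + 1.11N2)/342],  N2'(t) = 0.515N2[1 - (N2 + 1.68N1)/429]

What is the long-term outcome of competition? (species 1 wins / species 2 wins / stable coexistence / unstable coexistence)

Compare the nullcline intercepts: K1/α12 = 342/1.11 = 308 < K2 = 429; K2/α21 = 429/1.68 = 255 < K1 = 342.
Since both are reversed, neither can invade when rare; the interior point is a saddle.

unstable coexistence (outcome depends on initial conditions)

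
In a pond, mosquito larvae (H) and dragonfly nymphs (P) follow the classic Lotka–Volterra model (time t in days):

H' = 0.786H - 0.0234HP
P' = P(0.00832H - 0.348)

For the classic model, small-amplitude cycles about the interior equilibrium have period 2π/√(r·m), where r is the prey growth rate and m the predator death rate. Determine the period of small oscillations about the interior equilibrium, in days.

T ≈ 12 days

Here r = 0.786 and m = 0.348, so r·m = 0.274.
ω = √0.274 = 0.523 per day, hence T = 2π/ω ≈ 12 days.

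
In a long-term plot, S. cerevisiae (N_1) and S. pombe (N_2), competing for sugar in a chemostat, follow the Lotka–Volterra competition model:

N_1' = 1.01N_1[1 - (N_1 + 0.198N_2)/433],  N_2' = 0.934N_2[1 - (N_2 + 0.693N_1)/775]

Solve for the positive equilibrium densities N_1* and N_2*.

Setting both brackets to zero gives the nullclines N_1 + 0.198N_2 = 433 and 0.693N_1 + N_2 = 775.
Substituting N_2 = 775 - 0.693N_1 into the first: N_1(1 - 0.198·0.693) = 433 - 0.198·775.
So N_1* = 280/0.863 = 324, and then N_2* = 775 - 0.693·324 = 550.

N_1* ≈ 324, N_2* ≈ 550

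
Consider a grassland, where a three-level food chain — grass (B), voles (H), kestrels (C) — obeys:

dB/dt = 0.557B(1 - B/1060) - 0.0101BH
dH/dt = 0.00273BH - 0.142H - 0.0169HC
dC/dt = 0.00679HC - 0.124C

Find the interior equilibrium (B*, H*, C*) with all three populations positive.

B* ≈ 709, H* ≈ 18.3, C* ≈ 106

From dC/dt = 0: 0.00679H* = 0.124, so H* = 18.3.
From dB/dt = 0: 0.557(1 - B*/1060) = 0.0101·18.3, giving B* = 1060·(1 - 0.331) = 709.
From dH/dt = 0: 0.00273·709 - 0.142 = 0.0169C*, so C* = 1.79/0.0169 = 106.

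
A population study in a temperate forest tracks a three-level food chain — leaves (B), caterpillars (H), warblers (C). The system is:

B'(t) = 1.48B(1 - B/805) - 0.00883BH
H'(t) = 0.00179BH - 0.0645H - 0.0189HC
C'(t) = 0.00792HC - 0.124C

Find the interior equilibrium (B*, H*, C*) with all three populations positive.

From dC/dt = 0: 0.00792H* = 0.124, so H* = 15.7.
From dB/dt = 0: 1.48(1 - B*/805) = 0.00883·15.7, giving B* = 805·(1 - 0.0934) = 730.
From dH/dt = 0: 0.00179·730 - 0.0645 = 0.0189C*, so C* = 1.24/0.0189 = 65.7.

B* ≈ 730, H* ≈ 15.7, C* ≈ 65.7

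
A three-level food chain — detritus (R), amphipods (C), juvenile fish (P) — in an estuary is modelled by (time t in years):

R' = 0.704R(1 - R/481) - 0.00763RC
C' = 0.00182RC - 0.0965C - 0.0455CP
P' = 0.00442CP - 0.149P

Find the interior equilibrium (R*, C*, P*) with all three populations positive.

R* ≈ 305, C* ≈ 33.7, P* ≈ 10.1

From dP/dt = 0: 0.00442C* = 0.149, so C* = 33.7.
From dR/dt = 0: 0.704(1 - R*/481) = 0.00763·33.7, giving R* = 481·(1 - 0.365) = 305.
From dC/dt = 0: 0.00182·305 - 0.0965 = 0.0455P*, so P* = 0.459/0.0455 = 10.1.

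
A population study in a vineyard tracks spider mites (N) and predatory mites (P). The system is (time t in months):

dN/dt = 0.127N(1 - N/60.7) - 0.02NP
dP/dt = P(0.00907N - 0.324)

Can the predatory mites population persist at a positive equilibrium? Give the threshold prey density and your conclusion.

The predator equation gives dP/dt > 0 only when N > 0.324/0.00907 = 35.7.
Without the predator, N → K = 60.7. Since 60.7 > 35.7, the predator can invade and persist.

Threshold N = 35.7; K > 35.7, so yes, the predator persists.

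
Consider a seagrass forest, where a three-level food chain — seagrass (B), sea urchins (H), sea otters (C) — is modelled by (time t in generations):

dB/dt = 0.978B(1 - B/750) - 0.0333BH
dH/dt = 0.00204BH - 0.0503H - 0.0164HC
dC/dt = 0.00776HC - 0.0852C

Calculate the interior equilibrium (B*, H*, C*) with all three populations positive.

From dC/dt = 0: 0.00776H* = 0.0852, so H* = 11.
From dB/dt = 0: 0.978(1 - B*/750) = 0.0333·11, giving B* = 750·(1 - 0.374) = 470.
From dH/dt = 0: 0.00204·470 - 0.0503 = 0.0164C*, so C* = 0.908/0.0164 = 55.3.

B* ≈ 470, H* ≈ 11, C* ≈ 55.3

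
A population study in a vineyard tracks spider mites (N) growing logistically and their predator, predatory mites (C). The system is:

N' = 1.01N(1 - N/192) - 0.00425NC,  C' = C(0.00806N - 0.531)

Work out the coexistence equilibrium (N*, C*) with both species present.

N* ≈ 65.9, C* ≈ 156

From dC/dt = 0 with C > 0: 0.00806N* = 0.531, so N* = 65.9.
Substitute into dN/dt = 0: 1.01(1 - 65.9/192) = 0.00425C*.
The bracket is 0.657, giving C* = 0.663/0.00425 = 156.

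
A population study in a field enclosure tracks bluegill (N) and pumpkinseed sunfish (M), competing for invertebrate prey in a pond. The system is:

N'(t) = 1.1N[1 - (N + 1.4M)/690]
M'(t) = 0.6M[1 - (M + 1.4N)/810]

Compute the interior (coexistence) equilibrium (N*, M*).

Setting both brackets to zero gives the nullclines N + 1.4M = 690 and 1.4N + M = 810.
Substituting M = 810 - 1.4N into the first: N(1 - 1.4·1.4) = 690 - 1.4·810.
So N* = -444/-0.96 = 463, and then M* = 810 - 1.4·463 = 162.

N* ≈ 463, M* ≈ 162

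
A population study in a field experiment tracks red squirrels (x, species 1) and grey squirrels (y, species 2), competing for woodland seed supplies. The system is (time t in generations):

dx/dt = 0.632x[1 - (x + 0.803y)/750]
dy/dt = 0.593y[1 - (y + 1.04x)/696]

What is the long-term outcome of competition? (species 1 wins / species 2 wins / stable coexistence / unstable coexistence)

Compare the nullcline intercepts: K1/α12 = 750/0.803 = 934 > K2 = 696; K2/α21 = 696/1.04 = 669 < K1 = 750.
Since the inequalities point opposite ways, species 1 can invade but species 2 cannot.

species 1 excludes species 2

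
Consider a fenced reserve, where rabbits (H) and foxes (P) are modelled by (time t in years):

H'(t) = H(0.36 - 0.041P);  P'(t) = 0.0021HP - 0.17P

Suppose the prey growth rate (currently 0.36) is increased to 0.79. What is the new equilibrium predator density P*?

P* ≈ 19.3

At the interior fixed point, setting dH/dt = 0 with H > 0 fixes P* = (prey growth rate)/(HP coefficient) — independent of the other coefficients.
With the change, P* = 0.79/0.041 = 19.3; it rises from 8.78.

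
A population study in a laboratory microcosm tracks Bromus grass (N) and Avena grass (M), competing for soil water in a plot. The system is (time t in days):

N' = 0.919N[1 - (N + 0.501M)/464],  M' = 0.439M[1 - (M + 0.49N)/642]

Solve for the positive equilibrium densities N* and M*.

Setting both brackets to zero gives the nullclines N + 0.501M = 464 and 0.49N + M = 642.
Substituting M = 642 - 0.49N into the first: N(1 - 0.501·0.49) = 464 - 0.501·642.
So N* = 142/0.755 = 189, and then M* = 642 - 0.49·189 = 550.

N* ≈ 189, M* ≈ 550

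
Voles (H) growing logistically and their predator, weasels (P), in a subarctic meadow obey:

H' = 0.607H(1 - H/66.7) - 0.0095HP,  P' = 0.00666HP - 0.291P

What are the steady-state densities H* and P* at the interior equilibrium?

H* ≈ 43.7, P* ≈ 22

From dP/dt = 0 with P > 0: 0.00666H* = 0.291, so H* = 43.7.
Substitute into dH/dt = 0: 0.607(1 - 43.7/66.7) = 0.0095P*.
The bracket is 0.345, giving P* = 0.209/0.0095 = 22.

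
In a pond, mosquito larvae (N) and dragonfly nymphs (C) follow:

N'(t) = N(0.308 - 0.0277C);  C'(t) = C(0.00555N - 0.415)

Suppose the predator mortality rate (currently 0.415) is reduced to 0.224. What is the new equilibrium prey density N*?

N* ≈ 40.4

At the interior fixed point, setting dC/dt = 0 with C > 0 fixes N* = (predator death rate)/(NC coefficient) — independent of the other coefficients.
With the change, N* = 0.224/0.00555 = 40.4; it falls from 74.8.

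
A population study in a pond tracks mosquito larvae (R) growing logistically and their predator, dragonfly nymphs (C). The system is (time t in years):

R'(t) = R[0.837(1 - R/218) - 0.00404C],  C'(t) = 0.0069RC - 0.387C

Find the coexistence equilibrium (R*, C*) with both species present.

R* ≈ 56.1, C* ≈ 154

From dC/dt = 0 with C > 0: 0.0069R* = 0.387, so R* = 56.1.
Substitute into dR/dt = 0: 0.837(1 - 56.1/218) = 0.00404C*.
The bracket is 0.743, giving C* = 0.622/0.00404 = 154.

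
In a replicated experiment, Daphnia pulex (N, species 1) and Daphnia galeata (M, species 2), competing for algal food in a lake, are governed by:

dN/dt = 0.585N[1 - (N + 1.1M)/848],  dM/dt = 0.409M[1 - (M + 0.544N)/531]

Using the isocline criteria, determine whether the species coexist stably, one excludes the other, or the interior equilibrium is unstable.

stable coexistence

Compare the nullcline intercepts: K1/α12 = 848/1.1 = 771 > K2 = 531; K2/α21 = 531/0.544 = 976 > K1 = 848.
Since both inequalities hold, each species can invade when rare, so the interior equilibrium is stable.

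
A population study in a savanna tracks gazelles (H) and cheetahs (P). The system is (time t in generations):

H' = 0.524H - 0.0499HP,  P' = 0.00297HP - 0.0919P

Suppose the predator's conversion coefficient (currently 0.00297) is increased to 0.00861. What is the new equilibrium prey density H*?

H* ≈ 10.7

At the interior fixed point, setting dP/dt = 0 with P > 0 fixes H* = (predator death rate)/(HP coefficient) — independent of the other coefficients.
With the change, H* = 0.0919/0.00861 = 10.7; it falls from 30.9.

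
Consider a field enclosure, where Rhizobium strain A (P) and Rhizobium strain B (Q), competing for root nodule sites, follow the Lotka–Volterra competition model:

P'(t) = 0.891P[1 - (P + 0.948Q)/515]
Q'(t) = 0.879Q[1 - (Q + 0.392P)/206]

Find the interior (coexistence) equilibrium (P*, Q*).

P* ≈ 509, Q* ≈ 6.56

Setting both brackets to zero gives the nullclines P + 0.948Q = 515 and 0.392P + Q = 206.
Substituting Q = 206 - 0.392P into the first: P(1 - 0.948·0.392) = 515 - 0.948·206.
So P* = 320/0.628 = 509, and then Q* = 206 - 0.392·509 = 6.56.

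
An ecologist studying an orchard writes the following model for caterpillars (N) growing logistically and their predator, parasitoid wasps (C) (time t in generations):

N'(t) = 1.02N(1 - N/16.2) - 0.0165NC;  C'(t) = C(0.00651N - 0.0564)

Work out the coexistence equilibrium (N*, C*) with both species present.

From dC/dt = 0 with C > 0: 0.00651N* = 0.0564, so N* = 8.66.
Substitute into dN/dt = 0: 1.02(1 - 8.66/16.2) = 0.0165C*.
The bracket is 0.465, giving C* = 0.475/0.0165 = 28.8.

N* ≈ 8.66, C* ≈ 28.8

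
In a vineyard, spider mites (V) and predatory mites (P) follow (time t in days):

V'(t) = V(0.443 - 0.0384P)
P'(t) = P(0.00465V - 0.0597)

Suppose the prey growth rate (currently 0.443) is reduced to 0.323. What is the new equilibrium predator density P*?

At the interior fixed point, setting dV/dt = 0 with V > 0 fixes P* = (prey growth rate)/(VP coefficient) — independent of the other coefficients.
With the change, P* = 0.323/0.0384 = 8.41; it falls from 11.5.

P* ≈ 8.41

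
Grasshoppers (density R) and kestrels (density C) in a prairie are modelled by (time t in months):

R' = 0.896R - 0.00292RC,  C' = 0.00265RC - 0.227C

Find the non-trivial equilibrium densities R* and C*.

R* ≈ 85.7, C* ≈ 307

Set dC/dt = 0 with C > 0: 0.00265R - 0.227 = 0, so R* = 0.227/0.00265 = 85.7.
Set dR/dt = 0 with R > 0: 0.896 - 0.00292C = 0, so C* = 0.896/0.00292 = 307.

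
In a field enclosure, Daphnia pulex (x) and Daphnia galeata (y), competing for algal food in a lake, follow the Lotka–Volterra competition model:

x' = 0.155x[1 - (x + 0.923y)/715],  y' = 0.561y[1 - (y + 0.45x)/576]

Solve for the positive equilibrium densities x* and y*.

Setting both brackets to zero gives the nullclines x + 0.923y = 715 and 0.45x + y = 576.
Substituting y = 576 - 0.45x into the first: x(1 - 0.923·0.45) = 715 - 0.923·576.
So x* = 183/0.585 = 314, and then y* = 576 - 0.45·314 = 435.

x* ≈ 314, y* ≈ 435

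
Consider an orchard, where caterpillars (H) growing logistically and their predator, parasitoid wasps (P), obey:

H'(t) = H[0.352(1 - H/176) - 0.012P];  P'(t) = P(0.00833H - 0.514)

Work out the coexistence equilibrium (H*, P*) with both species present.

H* ≈ 61.7, P* ≈ 19

From dP/dt = 0 with P > 0: 0.00833H* = 0.514, so H* = 61.7.
Substitute into dH/dt = 0: 0.352(1 - 61.7/176) = 0.012P*.
The bracket is 0.649, giving P* = 0.229/0.012 = 19.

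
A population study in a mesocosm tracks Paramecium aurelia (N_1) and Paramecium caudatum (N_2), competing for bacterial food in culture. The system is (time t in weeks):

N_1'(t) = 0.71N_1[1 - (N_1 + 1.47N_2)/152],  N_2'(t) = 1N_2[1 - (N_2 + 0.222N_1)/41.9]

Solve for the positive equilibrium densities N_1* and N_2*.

Setting both brackets to zero gives the nullclines N_1 + 1.47N_2 = 152 and 0.222N_1 + N_2 = 41.9.
Substituting N_2 = 41.9 - 0.222N_1 into the first: N_1(1 - 1.47·0.222) = 152 - 1.47·41.9.
So N_1* = 90.4/0.674 = 134, and then N_2* = 41.9 - 0.222·134 = 12.1.

N_1* ≈ 134, N_2* ≈ 12.1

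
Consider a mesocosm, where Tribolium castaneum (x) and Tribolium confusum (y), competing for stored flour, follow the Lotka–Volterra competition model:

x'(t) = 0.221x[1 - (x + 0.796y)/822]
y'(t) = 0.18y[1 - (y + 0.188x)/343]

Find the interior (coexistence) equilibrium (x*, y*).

x* ≈ 646, y* ≈ 222

Setting both brackets to zero gives the nullclines x + 0.796y = 822 and 0.188x + y = 343.
Substituting y = 343 - 0.188x into the first: x(1 - 0.796·0.188) = 822 - 0.796·343.
So x* = 549/0.85 = 646, and then y* = 343 - 0.188·646 = 222.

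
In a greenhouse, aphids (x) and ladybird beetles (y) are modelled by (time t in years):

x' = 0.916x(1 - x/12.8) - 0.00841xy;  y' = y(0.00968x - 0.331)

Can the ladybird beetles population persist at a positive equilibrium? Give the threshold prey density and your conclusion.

The predator equation gives dy/dt > 0 only when x > 0.331/0.00968 = 34.2.
Without the predator, x → K = 12.8. Since 12.8 < 34.2, the predator cannot invade.

Threshold x = 34.2; K < 34.2, so no, the predator goes extinct.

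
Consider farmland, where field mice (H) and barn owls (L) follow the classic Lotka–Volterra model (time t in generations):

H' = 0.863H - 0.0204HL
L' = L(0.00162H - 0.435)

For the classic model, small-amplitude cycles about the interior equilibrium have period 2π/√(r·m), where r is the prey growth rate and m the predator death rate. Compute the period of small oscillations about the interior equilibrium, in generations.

Here r = 0.863 and m = 0.435, so r·m = 0.375.
ω = √0.375 = 0.613 per generation, hence T = 2π/ω ≈ 10.3 generations.

T ≈ 10.3 generations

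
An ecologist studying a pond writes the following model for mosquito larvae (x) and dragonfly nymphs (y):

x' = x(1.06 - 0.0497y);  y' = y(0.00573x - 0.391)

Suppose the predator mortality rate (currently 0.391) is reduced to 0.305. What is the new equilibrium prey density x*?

At the interior fixed point, setting dy/dt = 0 with y > 0 fixes x* = (predator death rate)/(xy coefficient) — independent of the other coefficients.
With the change, x* = 0.305/0.00573 = 53.2; it falls from 68.2.

x* ≈ 53.2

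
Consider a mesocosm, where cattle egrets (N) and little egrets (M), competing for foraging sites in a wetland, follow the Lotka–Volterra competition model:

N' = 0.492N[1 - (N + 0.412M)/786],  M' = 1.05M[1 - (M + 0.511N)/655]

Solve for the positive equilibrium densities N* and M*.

N* ≈ 654, M* ≈ 321

Setting both brackets to zero gives the nullclines N + 0.412M = 786 and 0.511N + M = 655.
Substituting M = 655 - 0.511N into the first: N(1 - 0.412·0.511) = 786 - 0.412·655.
So N* = 516/0.789 = 654, and then M* = 655 - 0.511·654 = 321.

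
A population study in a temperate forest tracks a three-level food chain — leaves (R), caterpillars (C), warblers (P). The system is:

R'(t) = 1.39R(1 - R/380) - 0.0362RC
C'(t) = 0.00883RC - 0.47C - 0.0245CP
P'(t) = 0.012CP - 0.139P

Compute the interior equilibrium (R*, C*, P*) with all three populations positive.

From dP/dt = 0: 0.012C* = 0.139, so C* = 11.6.
From dR/dt = 0: 1.39(1 - R*/380) = 0.0362·11.6, giving R* = 380·(1 - 0.302) = 265.
From dC/dt = 0: 0.00883·265 - 0.47 = 0.0245P*, so P* = 1.87/0.0245 = 76.5.

R* ≈ 265, C* ≈ 11.6, P* ≈ 76.5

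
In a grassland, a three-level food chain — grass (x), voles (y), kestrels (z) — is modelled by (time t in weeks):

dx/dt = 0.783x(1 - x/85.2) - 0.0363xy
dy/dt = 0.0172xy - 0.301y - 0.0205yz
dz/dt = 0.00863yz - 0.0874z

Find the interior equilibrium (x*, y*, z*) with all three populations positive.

x* ≈ 45.2, y* ≈ 10.1, z* ≈ 23.2

From dz/dt = 0: 0.00863y* = 0.0874, so y* = 10.1.
From dx/dt = 0: 0.783(1 - x*/85.2) = 0.0363·10.1, giving x* = 85.2·(1 - 0.47) = 45.2.
From dy/dt = 0: 0.0172·45.2 - 0.301 = 0.0205z*, so z* = 0.476/0.0205 = 23.2.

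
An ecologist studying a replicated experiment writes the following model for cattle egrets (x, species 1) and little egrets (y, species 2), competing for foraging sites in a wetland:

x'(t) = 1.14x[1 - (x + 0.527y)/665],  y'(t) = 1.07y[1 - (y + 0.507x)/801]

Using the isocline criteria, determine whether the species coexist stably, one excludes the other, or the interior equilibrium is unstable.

stable coexistence

Compare the nullcline intercepts: K1/α12 = 665/0.527 = 1260 > K2 = 801; K2/α21 = 801/0.507 = 1580 > K1 = 665.
Since both inequalities hold, each species can invade when rare, so the interior equilibrium is stable.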